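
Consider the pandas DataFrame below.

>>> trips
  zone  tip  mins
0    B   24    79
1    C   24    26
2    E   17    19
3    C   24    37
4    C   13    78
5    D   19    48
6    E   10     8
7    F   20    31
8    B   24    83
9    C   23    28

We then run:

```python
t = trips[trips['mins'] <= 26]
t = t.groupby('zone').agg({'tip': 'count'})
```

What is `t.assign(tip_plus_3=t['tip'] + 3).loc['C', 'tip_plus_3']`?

4

filter rows where mins <= 26:
  zone  tip  mins
1    C   24    26
2    E   17    19
6    E   10     8
group by zone, count of tip:
      tip
zone     
C       1
E       2
add column tip_plus_3 = t['tip'] + 3:
      tip  tip_plus_3
zone                 
C       1           4
E       2           5
Finally, value at row 'C', column 'tip_plus_3' = 4.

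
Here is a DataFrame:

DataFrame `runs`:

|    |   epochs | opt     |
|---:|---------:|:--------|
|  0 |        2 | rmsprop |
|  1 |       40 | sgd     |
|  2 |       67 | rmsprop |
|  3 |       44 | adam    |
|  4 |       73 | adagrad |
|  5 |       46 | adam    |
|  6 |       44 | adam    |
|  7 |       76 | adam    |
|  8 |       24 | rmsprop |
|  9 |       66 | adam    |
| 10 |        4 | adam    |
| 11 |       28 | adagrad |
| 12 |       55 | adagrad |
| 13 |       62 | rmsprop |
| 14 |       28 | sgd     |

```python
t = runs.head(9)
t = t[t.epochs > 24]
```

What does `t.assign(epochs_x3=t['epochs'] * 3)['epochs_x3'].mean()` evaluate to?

take first 9 rows:
   epochs      opt
0       2  rmsprop
1      40      sgd
2      67  rmsprop
3      44     adam
4      73  adagrad
5      46     adam
6      44     adam
7      76     adam
8      24  rmsprop
filter rows where epochs > 24:
   epochs      opt
1      40      sgd
2      67  rmsprop
3      44     adam
4      73  adagrad
5      46     adam
6      44     adam
7      76     adam
add column epochs_x3 = t['epochs'] * 3:
   epochs      opt  epochs_x3
1      40      sgd        120
2      67  rmsprop        201
3      44     adam        132
4      73  adagrad        219
5      46     adam        138
6      44     adam        132
7      76     adam        228
mean of column 'epochs_x3' → 167.142857143

167.142857143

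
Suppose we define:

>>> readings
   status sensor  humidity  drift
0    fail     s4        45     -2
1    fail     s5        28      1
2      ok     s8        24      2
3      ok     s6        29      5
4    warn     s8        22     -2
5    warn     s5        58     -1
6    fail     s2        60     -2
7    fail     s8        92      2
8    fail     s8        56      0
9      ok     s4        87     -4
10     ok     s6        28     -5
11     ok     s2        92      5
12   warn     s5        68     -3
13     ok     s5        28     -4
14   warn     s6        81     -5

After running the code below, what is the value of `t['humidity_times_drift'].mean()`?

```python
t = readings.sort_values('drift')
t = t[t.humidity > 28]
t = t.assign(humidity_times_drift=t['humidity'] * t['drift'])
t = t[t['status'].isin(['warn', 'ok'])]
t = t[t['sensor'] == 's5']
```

sort by drift:
   status sensor  humidity  drift
10     ok     s6        28     -5
14   warn     s6        81     -5
9      ok     s4        87     -4
13     ok     s5        28     -4
12   warn     s5        68     -3
0    fail     s4        45     -2
4    warn     s8        22     -2
6    fail     s2        60     -2
5    warn     s5        58     -1
8    fail     s8        56      0
1    fail     s5        28      1
2      ok     s8        24      2
7    fail     s8        92      2
3      ok     s6        29      5
11     ok     s2        92      5
filter rows where humidity > 28:
   status sensor  humidity  drift
14   warn     s6        81     -5
9      ok     s4        87     -4
12   warn     s5        68     -3
0    fail     s4        45     -2
6    fail     s2        60     -2
5    warn     s5        58     -1
8    fail     s8        56      0
7    fail     s8        92      2
3      ok     s6        29      5
11     ok     s2        92      5
add column humidity_times_drift = t['humidity'] * t['drift']:
   status sensor  humidity  drift  humidity_times_drift
14   warn     s6        81     -5                  -405
9      ok     s4        87     -4                  -348
12   warn     s5        68     -3                  -204
0    fail     s4        45     -2                   -90
6    fail     s2        60     -2                  -120
5    warn     s5        58     -1                   -58
8    fail     s8        56      0                     0
7    fail     s8        92      2                   184
3      ok     s6        29      5                   145
11     ok     s2        92      5                   460
filter rows where status in ['warn', 'ok']:
   status sensor  humidity  drift  humidity_times_drift
14   warn     s6        81     -5                  -405
9      ok     s4        87     -4                  -348
12   warn     s5        68     -3                  -204
5    warn     s5        58     -1                   -58
3      ok     s6        29      5                   145
11     ok     s2        92      5                   460
filter rows where sensor == 's5':
   status sensor  humidity  drift  humidity_times_drift
12   warn     s5        68     -3                  -204
5    warn     s5        58     -1                   -58

-131.0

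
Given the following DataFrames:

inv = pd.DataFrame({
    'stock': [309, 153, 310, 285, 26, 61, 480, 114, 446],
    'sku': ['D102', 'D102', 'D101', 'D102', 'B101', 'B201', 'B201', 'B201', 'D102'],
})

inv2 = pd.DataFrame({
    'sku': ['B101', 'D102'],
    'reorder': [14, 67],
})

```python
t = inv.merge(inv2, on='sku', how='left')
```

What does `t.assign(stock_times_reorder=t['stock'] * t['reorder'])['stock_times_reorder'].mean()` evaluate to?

merge on 'sku' (how='left') → 9 rows:
   stock   sku  reorder
0    309  D102     67.0
1    153  D102     67.0
2    310  D101      NaN
3    285  D102     67.0
4     26  B101     14.0
5     61  B201      NaN
6    480  B201      NaN
7    114  B201      NaN
8    446  D102     67.0
add column stock_times_reorder = t['stock'] * t['reorder']:
   stock   sku  reorder  stock_times_reorder
0    309  D102     67.0              20703.0
1    153  D102     67.0              10251.0
2    310  D101      NaN                  NaN
3    285  D102     67.0              19095.0
4     26  B101     14.0                364.0
5     61  B201      NaN                  NaN
6    480  B201      NaN                  NaN
7    114  B201      NaN                  NaN
8    446  D102     67.0              29882.0

16059.0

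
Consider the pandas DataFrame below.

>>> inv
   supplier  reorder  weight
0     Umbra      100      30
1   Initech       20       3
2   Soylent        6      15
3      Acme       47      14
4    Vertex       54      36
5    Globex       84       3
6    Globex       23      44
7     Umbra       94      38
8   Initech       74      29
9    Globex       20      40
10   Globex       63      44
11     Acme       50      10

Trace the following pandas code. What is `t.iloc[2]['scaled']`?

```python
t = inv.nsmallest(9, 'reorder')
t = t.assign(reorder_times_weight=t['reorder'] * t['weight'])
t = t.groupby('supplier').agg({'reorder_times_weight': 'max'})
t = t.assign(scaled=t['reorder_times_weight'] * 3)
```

take 9 rows with smallest reorder:
   supplier  reorder  weight
2   Soylent        6      15
1   Initech       20       3
9    Globex       20      40
6    Globex       23      44
3      Acme       47      14
11     Acme       50      10
4    Vertex       54      36
10   Globex       63      44
8   Initech       74      29
add column reorder_times_weight = t['reorder'] * t['weight']:
   supplier  reorder  weight  reorder_times_weight
2   Soylent        6      15                    90
1   Initech       20       3                    60
9    Globex       20      40                   800
6    Globex       23      44                  1012
3      Acme       47      14                   658
11     Acme       50      10                   500
4    Vertex       54      36                  1944
10   Globex       63      44                  2772
8   Initech       74      29                  2146
group by supplier, max of reorder_times_weight:
          reorder_times_weight
supplier                      
Acme                       658
Globex                    2772
Initech                   2146
Soylent                     90
Vertex                    1944
add column scaled = t['reorder_times_weight'] * 3:
          reorder_times_weight  scaled
supplier                              
Acme                       658    1974
Globex                    2772    8316
Initech                   2146    6438
Soylent                     90     270
Vertex                    1944    5832
So iloc[2]['scaled'] = 6438.

6438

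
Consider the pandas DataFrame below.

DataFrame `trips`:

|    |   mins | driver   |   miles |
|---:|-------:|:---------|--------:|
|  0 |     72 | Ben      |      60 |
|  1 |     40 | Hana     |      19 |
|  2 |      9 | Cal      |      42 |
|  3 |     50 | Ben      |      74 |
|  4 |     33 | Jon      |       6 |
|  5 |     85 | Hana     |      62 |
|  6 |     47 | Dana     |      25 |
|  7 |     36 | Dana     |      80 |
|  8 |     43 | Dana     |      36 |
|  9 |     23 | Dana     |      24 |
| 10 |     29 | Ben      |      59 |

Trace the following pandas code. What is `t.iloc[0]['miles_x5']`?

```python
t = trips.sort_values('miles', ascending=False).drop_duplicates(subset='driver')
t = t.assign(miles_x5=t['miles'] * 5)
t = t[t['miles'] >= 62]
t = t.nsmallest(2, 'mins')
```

sort by miles descending:
    mins driver  miles
7     36   Dana     80
3     50    Ben     74
5     85   Hana     62
0     72    Ben     60
10    29    Ben     59
2      9    Cal     42
8     43   Dana     36
6     47   Dana     25
9     23   Dana     24
1     40   Hana     19
4     33    Jon      6
drop duplicate driver (keep=first):
   mins driver  miles
7    36   Dana     80
3    50    Ben     74
5    85   Hana     62
2     9    Cal     42
4    33    Jon      6
add column miles_x5 = t['miles'] * 5:
   mins driver  miles  miles_x5
7    36   Dana     80       400
3    50    Ben     74       370
5    85   Hana     62       310
2     9    Cal     42       210
4    33    Jon      6        30
filter rows where miles >= 62:
   mins driver  miles  miles_x5
7    36   Dana     80       400
3    50    Ben     74       370
5    85   Hana     62       310
take 2 rows with smallest mins:
   mins driver  miles  miles_x5
7    36   Dana     80       400
3    50    Ben     74       370
Hence 400.

400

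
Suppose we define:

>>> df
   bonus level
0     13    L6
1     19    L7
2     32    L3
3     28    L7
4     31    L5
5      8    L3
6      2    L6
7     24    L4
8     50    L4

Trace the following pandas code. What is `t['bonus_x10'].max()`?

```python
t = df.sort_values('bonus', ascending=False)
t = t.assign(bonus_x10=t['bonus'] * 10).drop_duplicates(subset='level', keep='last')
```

310

sort by bonus descending:
   bonus level
8     50    L4
2     32    L3
4     31    L5
3     28    L7
7     24    L4
1     19    L7
0     13    L6
5      8    L3
6      2    L6
add column bonus_x10 = t['bonus'] * 10:
   bonus level  bonus_x10
8     50    L4        500
2     32    L3        320
4     31    L5        310
3     28    L7        280
7     24    L4        240
1     19    L7        190
0     13    L6        130
5      8    L3         80
6      2    L6         20
drop duplicate level (keep=last):
   bonus level  bonus_x10
4     31    L5        310
7     24    L4        240
1     19    L7        190
5      8    L3         80
6      2    L6         20
Then the max of column 'bonus_x10': 310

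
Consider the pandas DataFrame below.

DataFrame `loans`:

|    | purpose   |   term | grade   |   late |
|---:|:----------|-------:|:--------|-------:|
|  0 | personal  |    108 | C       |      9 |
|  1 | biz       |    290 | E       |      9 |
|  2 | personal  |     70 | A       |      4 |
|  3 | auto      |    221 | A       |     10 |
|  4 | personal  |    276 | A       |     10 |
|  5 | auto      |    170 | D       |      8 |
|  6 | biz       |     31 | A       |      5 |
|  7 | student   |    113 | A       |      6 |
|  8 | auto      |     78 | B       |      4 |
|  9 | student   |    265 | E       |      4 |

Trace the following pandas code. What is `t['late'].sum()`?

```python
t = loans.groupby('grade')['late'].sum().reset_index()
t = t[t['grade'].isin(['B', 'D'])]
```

group by grade, sum of late:
grade
A    35
B     4
C     9
D     8
E    13
Name: late, dtype: int64
reset_index():
  grade  late
0     A    35
1     B     4
2     C     9
3     D     8
4     E    13
filter rows where grade in ['B', 'D']:
  grade  late
1     B     4
3     D     8

12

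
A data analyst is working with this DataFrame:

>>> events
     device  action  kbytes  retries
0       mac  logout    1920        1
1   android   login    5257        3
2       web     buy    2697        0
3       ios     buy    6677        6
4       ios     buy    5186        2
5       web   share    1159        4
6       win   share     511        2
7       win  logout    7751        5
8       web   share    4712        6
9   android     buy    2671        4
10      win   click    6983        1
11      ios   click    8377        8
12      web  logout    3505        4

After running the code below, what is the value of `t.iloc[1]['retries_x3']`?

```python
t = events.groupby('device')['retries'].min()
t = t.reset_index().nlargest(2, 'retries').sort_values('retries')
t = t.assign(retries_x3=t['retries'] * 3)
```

group by device, min of retries:
device
android    3
ios        2
mac        1
web        0
win        1
Name: retries, dtype: int64
reset_index():
    device  retries
0  android        3
1      ios        2
2      mac        1
3      web        0
4      win        1
take 2 rows with largest retries:
    device  retries
0  android        3
1      ios        2
sort by retries:
    device  retries
1      ios        2
0  android        3
add column retries_x3 = t['retries'] * 3:
    device  retries  retries_x3
1      ios        2           6
0  android        3           9
value at position 1, column 'retries_x3' → 9

9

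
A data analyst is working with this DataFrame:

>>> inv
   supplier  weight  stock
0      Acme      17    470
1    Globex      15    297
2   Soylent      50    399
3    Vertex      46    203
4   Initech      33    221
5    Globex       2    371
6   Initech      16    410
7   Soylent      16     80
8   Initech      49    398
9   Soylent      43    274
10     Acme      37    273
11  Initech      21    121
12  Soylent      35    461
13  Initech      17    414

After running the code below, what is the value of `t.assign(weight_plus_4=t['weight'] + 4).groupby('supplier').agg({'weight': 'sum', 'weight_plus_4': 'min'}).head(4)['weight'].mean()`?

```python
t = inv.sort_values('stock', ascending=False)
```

87.75

sort by stock descending:
   supplier  weight  stock
0      Acme      17    470
12  Soylent      35    461
13  Initech      17    414
6   Initech      16    410
2   Soylent      50    399
8   Initech      49    398
5    Globex       2    371
1    Globex      15    297
9   Soylent      43    274
10     Acme      37    273
4   Initech      33    221
3    Vertex      46    203
11  Initech      21    121
7   Soylent      16     80
add column weight_plus_4 = t['weight'] + 4:
   supplier  weight  stock  weight_plus_4
0      Acme      17    470             21
12  Soylent      35    461             39
13  Initech      17    414             21
6   Initech      16    410             20
2   Soylent      50    399             54
8   Initech      49    398             53
5    Globex       2    371              6
1    Globex      15    297             19
9   Soylent      43    274             47
10     Acme      37    273             41
4   Initech      33    221             37
3    Vertex      46    203             50
11  Initech      21    121             25
7   Soylent      16     80             20
group by supplier: sum(weight), min(weight_plus_4):
          weight  weight_plus_4
supplier                       
Acme          54             21
Globex        17              6
Initech      136             20
Soylent      144             20
Vertex        46             50
take first 4 rows:
          weight  weight_plus_4
supplier                       
Acme          54             21
Globex        17              6
Initech      136             20
Soylent      144             20
Taking the mean of column 'weight' gives 87.75.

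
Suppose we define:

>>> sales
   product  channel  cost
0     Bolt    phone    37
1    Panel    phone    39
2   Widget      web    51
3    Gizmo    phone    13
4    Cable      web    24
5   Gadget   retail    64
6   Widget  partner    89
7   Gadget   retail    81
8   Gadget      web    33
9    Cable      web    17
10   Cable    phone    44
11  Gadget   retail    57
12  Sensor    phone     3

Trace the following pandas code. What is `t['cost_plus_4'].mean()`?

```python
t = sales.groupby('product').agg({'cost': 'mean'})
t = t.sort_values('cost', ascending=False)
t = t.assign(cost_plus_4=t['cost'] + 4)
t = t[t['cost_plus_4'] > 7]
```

group by product, mean of cost:
              cost
product           
Bolt     37.000000
Cable    28.333333
Gadget   58.750000
Gizmo    13.000000
Panel    39.000000
Sensor    3.000000
Widget   70.000000
sort by cost descending:
              cost
product           
Widget   70.000000
Gadget   58.750000
Panel    39.000000
Bolt     37.000000
Cable    28.333333
Gizmo    13.000000
Sensor    3.000000
add column cost_plus_4 = t['cost'] + 4:
              cost  cost_plus_4
product                        
Widget   70.000000    74.000000
Gadget   58.750000    62.750000
Panel    39.000000    43.000000
Bolt     37.000000    41.000000
Cable    28.333333    32.333333
Gizmo    13.000000    17.000000
Sensor    3.000000     7.000000
filter rows where cost_plus_4 > 7:
              cost  cost_plus_4
product                        
Widget   70.000000    74.000000
Gadget   58.750000    62.750000
Panel    39.000000    43.000000
Bolt     37.000000    41.000000
Cable    28.333333    32.333333
Gizmo    13.000000    17.000000

45.0138888889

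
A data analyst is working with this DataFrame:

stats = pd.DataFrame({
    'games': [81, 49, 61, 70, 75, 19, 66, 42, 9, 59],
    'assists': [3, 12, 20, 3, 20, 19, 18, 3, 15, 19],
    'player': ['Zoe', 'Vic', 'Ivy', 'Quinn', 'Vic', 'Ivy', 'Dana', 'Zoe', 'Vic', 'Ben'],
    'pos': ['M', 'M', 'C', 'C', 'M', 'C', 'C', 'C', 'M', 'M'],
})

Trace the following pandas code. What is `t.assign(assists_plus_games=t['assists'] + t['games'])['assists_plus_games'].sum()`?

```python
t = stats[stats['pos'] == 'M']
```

342

filter rows where pos == 'M':
   games  assists player pos
0     81        3    Zoe   M
1     49       12    Vic   M
4     75       20    Vic   M
8      9       15    Vic   M
9     59       19    Ben   M
add column assists_plus_games = t['assists'] + t['games']:
   games  assists player pos  assists_plus_games
0     81        3    Zoe   M                  84
1     49       12    Vic   M                  61
4     75       20    Vic   M                  95
8      9       15    Vic   M                  24
9     59       19    Ben   M                  78
Taking the sum of column 'assists_plus_games' gives 342.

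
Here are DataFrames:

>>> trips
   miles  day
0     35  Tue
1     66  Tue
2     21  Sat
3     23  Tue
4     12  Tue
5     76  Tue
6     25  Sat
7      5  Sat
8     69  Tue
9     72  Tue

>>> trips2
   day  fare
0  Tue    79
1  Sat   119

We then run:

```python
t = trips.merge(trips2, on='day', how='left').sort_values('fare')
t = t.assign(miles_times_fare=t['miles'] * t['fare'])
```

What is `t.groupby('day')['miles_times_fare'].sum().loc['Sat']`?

6069

merge on 'day' (how='left') → 10 rows:
   miles  day  fare
0     35  Tue    79
1     66  Tue    79
2     21  Sat   119
3     23  Tue    79
4     12  Tue    79
5     76  Tue    79
6     25  Sat   119
7      5  Sat   119
8     69  Tue    79
9     72  Tue    79
sort by fare:
   miles  day  fare
0     35  Tue    79
1     66  Tue    79
3     23  Tue    79
4     12  Tue    79
5     76  Tue    79
8     69  Tue    79
9     72  Tue    79
2     21  Sat   119
6     25  Sat   119
7      5  Sat   119
add column miles_times_fare = t['miles'] * t['fare']:
   miles  day  fare  miles_times_fare
0     35  Tue    79              2765
1     66  Tue    79              5214
3     23  Tue    79              1817
4     12  Tue    79               948
5     76  Tue    79              6004
8     69  Tue    79              5451
9     72  Tue    79              5688
2     21  Sat   119              2499
6     25  Sat   119              2975
7      5  Sat   119               595
group by day, sum of miles_times_fare:
day
Sat     6069
Tue    27887
Name: miles_times_fare, dtype: int64
Taking the value at index 'Sat' gives 6069.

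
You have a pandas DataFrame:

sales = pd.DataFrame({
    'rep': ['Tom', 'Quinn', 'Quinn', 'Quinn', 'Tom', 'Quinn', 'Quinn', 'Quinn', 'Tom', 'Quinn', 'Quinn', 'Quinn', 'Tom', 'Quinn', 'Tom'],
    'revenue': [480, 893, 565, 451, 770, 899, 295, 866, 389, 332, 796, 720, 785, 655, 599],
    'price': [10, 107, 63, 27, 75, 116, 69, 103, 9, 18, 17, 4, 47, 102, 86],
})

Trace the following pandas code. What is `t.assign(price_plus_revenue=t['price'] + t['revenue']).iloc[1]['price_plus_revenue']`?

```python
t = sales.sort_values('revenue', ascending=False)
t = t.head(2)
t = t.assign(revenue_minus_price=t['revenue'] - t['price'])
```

1000

sort by revenue descending:
      rep  revenue  price
5   Quinn      899    116
1   Quinn      893    107
7   Quinn      866    103
10  Quinn      796     17
12    Tom      785     47
4     Tom      770     75
11  Quinn      720      4
13  Quinn      655    102
14    Tom      599     86
2   Quinn      565     63
0     Tom      480     10
3   Quinn      451     27
8     Tom      389      9
9   Quinn      332     18
6   Quinn      295     69
take first 2 rows:
     rep  revenue  price
5  Quinn      899    116
1  Quinn      893    107
add column revenue_minus_price = t['revenue'] - t['price']:
     rep  revenue  price  revenue_minus_price
5  Quinn      899    116                  783
1  Quinn      893    107                  786
add column price_plus_revenue = t['price'] + t['revenue']:
     rep  revenue  price  revenue_minus_price  price_plus_revenue
5  Quinn      899    116                  783                1015
1  Quinn      893    107                  786                1000
Finally, value at position 1, column 'price_plus_revenue' = 1000.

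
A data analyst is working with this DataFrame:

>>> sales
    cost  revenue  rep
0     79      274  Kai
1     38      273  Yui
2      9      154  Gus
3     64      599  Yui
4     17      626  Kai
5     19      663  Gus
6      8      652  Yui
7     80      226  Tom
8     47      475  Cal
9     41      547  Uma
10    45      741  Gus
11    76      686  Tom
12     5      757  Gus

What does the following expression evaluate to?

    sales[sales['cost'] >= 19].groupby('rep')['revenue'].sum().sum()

filter rows where cost >= 19:
    cost  revenue  rep
0     79      274  Kai
1     38      273  Yui
3     64      599  Yui
5     19      663  Gus
7     80      226  Tom
8     47      475  Cal
9     41      547  Uma
10    45      741  Gus
11    76      686  Tom
group by rep, sum of revenue:
rep
Cal     475
Gus    1404
Kai     274
Tom     912
Uma     547
Yui     872
Name: revenue, dtype: int64
Hence 4484.

4484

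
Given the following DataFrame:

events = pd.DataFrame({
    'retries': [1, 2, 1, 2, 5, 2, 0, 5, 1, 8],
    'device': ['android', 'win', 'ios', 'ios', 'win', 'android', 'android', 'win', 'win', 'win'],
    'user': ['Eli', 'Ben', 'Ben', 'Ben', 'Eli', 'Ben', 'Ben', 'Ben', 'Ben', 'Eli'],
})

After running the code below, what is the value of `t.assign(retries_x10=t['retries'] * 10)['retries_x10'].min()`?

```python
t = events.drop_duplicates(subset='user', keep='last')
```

drop duplicate user (keep=last):
   retries device user
8        1    win  Ben
9        8    win  Eli
add column retries_x10 = t['retries'] * 10:
   retries device user  retries_x10
8        1    win  Ben           10
9        8    win  Eli           80
So min() = 10.

10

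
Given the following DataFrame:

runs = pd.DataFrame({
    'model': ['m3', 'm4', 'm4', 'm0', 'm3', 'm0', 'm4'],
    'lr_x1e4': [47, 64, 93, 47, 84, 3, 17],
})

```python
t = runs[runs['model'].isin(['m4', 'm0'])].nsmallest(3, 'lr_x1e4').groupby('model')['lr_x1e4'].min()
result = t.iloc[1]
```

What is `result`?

filter rows where model in ['m4', 'm0']:
  model  lr_x1e4
1    m4       64
2    m4       93
3    m0       47
5    m0        3
6    m4       17
take 3 rows with smallest lr_x1e4:
  model  lr_x1e4
5    m0        3
6    m4       17
3    m0       47
group by model, min of lr_x1e4:
model
m0     3
m4    17
Name: lr_x1e4, dtype: int64
Then the value at position 1: 17

17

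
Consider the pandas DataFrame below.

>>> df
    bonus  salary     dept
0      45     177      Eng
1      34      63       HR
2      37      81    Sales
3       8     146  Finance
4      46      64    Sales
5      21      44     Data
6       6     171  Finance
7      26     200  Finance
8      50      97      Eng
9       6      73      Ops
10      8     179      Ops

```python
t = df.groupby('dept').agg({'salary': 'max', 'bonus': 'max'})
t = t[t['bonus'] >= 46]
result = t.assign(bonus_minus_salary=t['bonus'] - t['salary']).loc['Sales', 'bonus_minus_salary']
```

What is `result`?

group by dept: max(salary), max(bonus):
         salary  bonus
dept                  
Data         44     21
Eng         177     50
Finance     200     26
HR           63     34
Ops         179      8
Sales        81     46
filter rows where bonus >= 46:
       salary  bonus
dept                
Eng       177     50
Sales      81     46
add column bonus_minus_salary = t['bonus'] - t['salary']:
       salary  bonus  bonus_minus_salary
dept                                    
Eng       177     50                -127
Sales      81     46                 -35
The value at row 'Sales', column 'bonus_minus_salary' is -35.

-35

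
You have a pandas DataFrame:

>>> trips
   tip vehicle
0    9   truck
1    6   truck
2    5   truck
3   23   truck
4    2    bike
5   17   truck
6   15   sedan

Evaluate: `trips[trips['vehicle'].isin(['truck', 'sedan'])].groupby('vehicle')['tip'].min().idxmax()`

filter rows where vehicle in ['truck', 'sedan']:
   tip vehicle
0    9   truck
1    6   truck
2    5   truck
3   23   truck
5   17   truck
6   15   sedan
group by vehicle, min of tip:
vehicle
sedan    15
truck     5
Name: tip, dtype: int64
Hence sedan.

sedan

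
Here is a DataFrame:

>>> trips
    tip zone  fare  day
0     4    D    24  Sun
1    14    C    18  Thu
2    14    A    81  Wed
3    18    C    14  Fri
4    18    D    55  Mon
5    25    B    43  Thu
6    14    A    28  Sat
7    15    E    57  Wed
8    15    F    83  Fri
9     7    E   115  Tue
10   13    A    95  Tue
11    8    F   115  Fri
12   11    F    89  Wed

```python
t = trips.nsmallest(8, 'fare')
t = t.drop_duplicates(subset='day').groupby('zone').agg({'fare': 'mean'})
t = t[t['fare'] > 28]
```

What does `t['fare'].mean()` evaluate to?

take 8 rows with smallest fare:
   tip zone  fare  day
3   18    C    14  Fri
1   14    C    18  Thu
0    4    D    24  Sun
6   14    A    28  Sat
5   25    B    43  Thu
4   18    D    55  Mon
7   15    E    57  Wed
2   14    A    81  Wed
drop duplicate day (keep=first):
   tip zone  fare  day
3   18    C    14  Fri
1   14    C    18  Thu
0    4    D    24  Sun
6   14    A    28  Sat
4   18    D    55  Mon
7   15    E    57  Wed
group by zone, mean of fare:
      fare
zone      
A     28.0
C     16.0
D     39.5
E     57.0
filter rows where fare > 28:
      fare
zone      
D     39.5
E     57.0
The mean of column 'fare' is 48.25.

48.25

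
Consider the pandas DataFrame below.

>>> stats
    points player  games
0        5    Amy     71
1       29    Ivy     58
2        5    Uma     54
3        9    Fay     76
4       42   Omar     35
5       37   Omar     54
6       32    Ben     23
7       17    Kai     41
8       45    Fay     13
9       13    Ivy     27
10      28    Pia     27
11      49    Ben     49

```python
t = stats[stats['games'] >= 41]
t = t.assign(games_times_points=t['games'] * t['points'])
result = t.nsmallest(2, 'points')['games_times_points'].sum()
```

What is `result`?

filter rows where games >= 41:
    points player  games
0        5    Amy     71
1       29    Ivy     58
2        5    Uma     54
3        9    Fay     76
5       37   Omar     54
7       17    Kai     41
11      49    Ben     49
add column games_times_points = t['games'] * t['points']:
    points player  games  games_times_points
0        5    Amy     71                 355
1       29    Ivy     58                1682
2        5    Uma     54                 270
3        9    Fay     76                 684
5       37   Omar     54                1998
7       17    Kai     41                 697
11      49    Ben     49                2401
take 2 rows with smallest points:
   points player  games  games_times_points
0       5    Amy     71                 355
2       5    Uma     54                 270
Taking the sum of column 'games_times_points' gives 625.

625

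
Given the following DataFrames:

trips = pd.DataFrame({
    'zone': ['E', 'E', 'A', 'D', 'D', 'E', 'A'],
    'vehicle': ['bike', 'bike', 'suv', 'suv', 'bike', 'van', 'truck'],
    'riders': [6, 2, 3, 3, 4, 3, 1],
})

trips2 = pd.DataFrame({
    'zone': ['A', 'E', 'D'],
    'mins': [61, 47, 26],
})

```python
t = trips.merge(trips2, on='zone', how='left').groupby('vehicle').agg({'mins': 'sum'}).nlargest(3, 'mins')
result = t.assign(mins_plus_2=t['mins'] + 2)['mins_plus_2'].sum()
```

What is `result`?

merge on 'zone' (how='left') → 7 rows:
  zone vehicle  riders  mins
0    E    bike       6    47
1    E    bike       2    47
2    A     suv       3    61
3    D     suv       3    26
4    D    bike       4    26
5    E     van       3    47
6    A   truck       1    61
group by vehicle, sum of mins:
         mins
vehicle      
bike      120
suv        87
truck      61
van        47
take 3 rows with largest mins:
         mins
vehicle      
bike      120
suv        87
truck      61
add column mins_plus_2 = t['mins'] + 2:
         mins  mins_plus_2
vehicle                   
bike      120          122
suv        87           89
truck      61           63
Hence 274.

274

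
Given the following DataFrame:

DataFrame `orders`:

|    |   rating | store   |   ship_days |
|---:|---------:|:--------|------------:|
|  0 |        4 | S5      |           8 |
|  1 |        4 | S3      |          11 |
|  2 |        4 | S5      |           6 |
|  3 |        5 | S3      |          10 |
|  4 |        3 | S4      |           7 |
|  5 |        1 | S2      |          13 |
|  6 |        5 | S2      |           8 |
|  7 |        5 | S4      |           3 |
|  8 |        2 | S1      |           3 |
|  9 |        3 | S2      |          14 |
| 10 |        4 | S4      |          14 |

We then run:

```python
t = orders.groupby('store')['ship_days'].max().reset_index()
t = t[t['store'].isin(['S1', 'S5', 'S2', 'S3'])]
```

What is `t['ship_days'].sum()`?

36

group by store, max of ship_days:
store
S1     3
S2    14
S3    11
S4    14
S5     8
Name: ship_days, dtype: int64
reset_index():
  store  ship_days
0    S1          3
1    S2         14
2    S3         11
3    S4         14
4    S5          8
filter rows where store in ['S1', 'S5', 'S2', 'S3']:
  store  ship_days
0    S1          3
1    S2         14
2    S3         11
4    S5          8
Taking the sum of column 'ship_days' gives 36.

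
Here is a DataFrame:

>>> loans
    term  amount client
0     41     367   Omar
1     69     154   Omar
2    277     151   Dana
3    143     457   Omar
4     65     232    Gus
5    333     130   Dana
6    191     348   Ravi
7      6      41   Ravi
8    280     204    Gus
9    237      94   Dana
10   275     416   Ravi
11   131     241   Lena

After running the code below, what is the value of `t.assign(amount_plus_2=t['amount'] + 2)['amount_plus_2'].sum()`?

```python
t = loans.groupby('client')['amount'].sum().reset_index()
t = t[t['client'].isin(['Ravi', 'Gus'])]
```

group by client, sum of amount:
client
Dana    375
Gus     436
Lena    241
Omar    978
Ravi    805
Name: amount, dtype: int64
reset_index():
  client  amount
0   Dana     375
1    Gus     436
2   Lena     241
3   Omar     978
4   Ravi     805
filter rows where client in ['Ravi', 'Gus']:
  client  amount
1    Gus     436
4   Ravi     805
add column amount_plus_2 = t['amount'] + 2:
  client  amount  amount_plus_2
1    Gus     436            438
4   Ravi     805            807
sum of column 'amount_plus_2' → 1245

1245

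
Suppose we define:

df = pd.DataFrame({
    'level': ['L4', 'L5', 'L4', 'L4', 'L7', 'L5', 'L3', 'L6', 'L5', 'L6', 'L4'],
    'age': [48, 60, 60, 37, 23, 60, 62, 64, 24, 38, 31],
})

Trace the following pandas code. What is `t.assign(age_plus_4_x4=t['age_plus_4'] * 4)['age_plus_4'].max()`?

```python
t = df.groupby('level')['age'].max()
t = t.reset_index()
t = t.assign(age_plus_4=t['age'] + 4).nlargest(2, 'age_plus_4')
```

68

group by level, max of age:
level
L3    62
L4    60
L5    60
L6    64
L7    23
Name: age, dtype: int64
reset_index():
  level  age
0    L3   62
1    L4   60
2    L5   60
3    L6   64
4    L7   23
add column age_plus_4 = t['age'] + 4:
  level  age  age_plus_4
0    L3   62          66
1    L4   60          64
2    L5   60          64
3    L6   64          68
4    L7   23          27
take 2 rows with largest age_plus_4:
  level  age  age_plus_4
3    L6   64          68
0    L3   62          66
add column age_plus_4_x4 = t['age_plus_4'] * 4:
  level  age  age_plus_4  age_plus_4_x4
3    L6   64          68            272
0    L3   62          66            264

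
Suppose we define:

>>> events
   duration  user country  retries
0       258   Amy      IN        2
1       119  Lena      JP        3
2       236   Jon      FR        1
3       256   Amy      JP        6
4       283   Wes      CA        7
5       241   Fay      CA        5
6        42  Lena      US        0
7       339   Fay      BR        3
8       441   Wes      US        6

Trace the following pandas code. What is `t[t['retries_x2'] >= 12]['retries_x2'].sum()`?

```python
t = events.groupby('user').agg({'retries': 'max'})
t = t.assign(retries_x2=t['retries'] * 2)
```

group by user, max of retries:
      retries
user         
Amy         6
Fay         5
Jon         1
Lena        3
Wes         7
add column retries_x2 = t['retries'] * 2:
      retries  retries_x2
user                     
Amy         6          12
Fay         5          10
Jon         1           2
Lena        3           6
Wes         7          14
filter rows where retries_x2 >= 12:
      retries  retries_x2
user                     
Amy         6          12
Wes         7          14
Finally, sum of column 'retries_x2' = 26.

26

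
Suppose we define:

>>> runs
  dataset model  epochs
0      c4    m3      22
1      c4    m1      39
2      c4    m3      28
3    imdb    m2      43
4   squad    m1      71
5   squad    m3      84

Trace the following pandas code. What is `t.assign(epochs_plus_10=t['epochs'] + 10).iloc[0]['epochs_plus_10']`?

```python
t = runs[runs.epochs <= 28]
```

32

filter rows where epochs <= 28:
  dataset model  epochs
0      c4    m3      22
2      c4    m3      28
add column epochs_plus_10 = t['epochs'] + 10:
  dataset model  epochs  epochs_plus_10
0      c4    m3      22              32
2      c4    m3      28              38
value at position 0, column 'epochs_plus_10' → 32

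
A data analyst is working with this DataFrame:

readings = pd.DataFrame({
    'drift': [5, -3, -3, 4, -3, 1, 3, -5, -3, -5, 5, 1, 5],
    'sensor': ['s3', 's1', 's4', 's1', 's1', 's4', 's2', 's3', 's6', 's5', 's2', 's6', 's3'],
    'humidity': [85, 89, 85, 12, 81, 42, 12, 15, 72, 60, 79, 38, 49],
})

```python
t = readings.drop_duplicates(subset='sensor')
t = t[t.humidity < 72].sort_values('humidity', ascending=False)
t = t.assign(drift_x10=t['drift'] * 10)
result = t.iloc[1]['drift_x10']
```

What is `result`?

drop duplicate sensor (keep=first):
   drift sensor  humidity
0      5     s3        85
1     -3     s1        89
2     -3     s4        85
6      3     s2        12
8     -3     s6        72
9     -5     s5        60
filter rows where humidity < 72:
   drift sensor  humidity
6      3     s2        12
9     -5     s5        60
sort by humidity descending:
   drift sensor  humidity
9     -5     s5        60
6      3     s2        12
add column drift_x10 = t['drift'] * 10:
   drift sensor  humidity  drift_x10
9     -5     s5        60        -50
6      3     s2        12         30
Hence 30.

30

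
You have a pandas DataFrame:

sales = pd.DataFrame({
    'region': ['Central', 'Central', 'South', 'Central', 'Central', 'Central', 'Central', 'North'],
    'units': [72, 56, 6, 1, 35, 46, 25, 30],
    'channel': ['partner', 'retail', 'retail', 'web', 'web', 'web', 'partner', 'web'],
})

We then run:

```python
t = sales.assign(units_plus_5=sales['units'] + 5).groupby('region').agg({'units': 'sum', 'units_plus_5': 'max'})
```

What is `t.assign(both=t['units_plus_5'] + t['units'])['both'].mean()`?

131.333333333

add column units_plus_5 = sales['units'] + 5:
    region  units  channel  units_plus_5
0  Central     72  partner            77
1  Central     56   retail            61
2    South      6   retail            11
3  Central      1      web             6
4  Central     35      web            40
5  Central     46      web            51
6  Central     25  partner            30
7    North     30      web            35
group by region: sum(units), max(units_plus_5):
         units  units_plus_5
region                      
Central    235            77
North       30            35
South        6            11
add column both = t['units_plus_5'] + t['units']:
         units  units_plus_5  both
region                            
Central    235            77   312
North       30            35    65
South        6            11    17
The mean of column 'both' is 131.333333333.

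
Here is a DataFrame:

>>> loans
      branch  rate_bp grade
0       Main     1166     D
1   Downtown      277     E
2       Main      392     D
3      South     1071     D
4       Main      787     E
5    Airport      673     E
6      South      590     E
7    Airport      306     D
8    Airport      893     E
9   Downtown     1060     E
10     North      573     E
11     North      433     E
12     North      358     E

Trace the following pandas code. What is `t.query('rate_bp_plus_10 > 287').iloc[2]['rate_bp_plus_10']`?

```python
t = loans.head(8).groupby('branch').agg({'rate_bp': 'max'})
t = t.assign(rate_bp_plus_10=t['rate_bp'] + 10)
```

take first 8 rows:
     branch  rate_bp grade
0      Main     1166     D
1  Downtown      277     E
2      Main      392     D
3     South     1071     D
4      Main      787     E
5   Airport      673     E
6     South      590     E
7   Airport      306     D
group by branch, max of rate_bp:
          rate_bp
branch           
Airport       673
Downtown      277
Main         1166
South        1071
add column rate_bp_plus_10 = t['rate_bp'] + 10:
          rate_bp  rate_bp_plus_10
branch                            
Airport       673              683
Downtown      277              287
Main         1166             1176
South        1071             1081
filter rows where rate_bp_plus_10 > 287:
         rate_bp  rate_bp_plus_10
branch                           
Airport      673              683
Main        1166             1176
South       1071             1081

1081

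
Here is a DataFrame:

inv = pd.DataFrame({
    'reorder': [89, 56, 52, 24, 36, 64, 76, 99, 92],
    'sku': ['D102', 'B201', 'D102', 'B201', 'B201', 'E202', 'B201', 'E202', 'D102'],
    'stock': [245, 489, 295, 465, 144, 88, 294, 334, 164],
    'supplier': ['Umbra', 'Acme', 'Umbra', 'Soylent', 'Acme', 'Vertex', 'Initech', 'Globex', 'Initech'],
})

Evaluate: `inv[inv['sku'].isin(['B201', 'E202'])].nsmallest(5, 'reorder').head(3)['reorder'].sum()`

116

filter rows where sku in ['B201', 'E202']:
   reorder   sku  stock supplier
1       56  B201    489     Acme
3       24  B201    465  Soylent
4       36  B201    144     Acme
5       64  E202     88   Vertex
6       76  B201    294  Initech
7       99  E202    334   Globex
take 5 rows with smallest reorder:
   reorder   sku  stock supplier
3       24  B201    465  Soylent
4       36  B201    144     Acme
1       56  B201    489     Acme
5       64  E202     88   Vertex
6       76  B201    294  Initech
take first 3 rows:
   reorder   sku  stock supplier
3       24  B201    465  Soylent
4       36  B201    144     Acme
1       56  B201    489     Acme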